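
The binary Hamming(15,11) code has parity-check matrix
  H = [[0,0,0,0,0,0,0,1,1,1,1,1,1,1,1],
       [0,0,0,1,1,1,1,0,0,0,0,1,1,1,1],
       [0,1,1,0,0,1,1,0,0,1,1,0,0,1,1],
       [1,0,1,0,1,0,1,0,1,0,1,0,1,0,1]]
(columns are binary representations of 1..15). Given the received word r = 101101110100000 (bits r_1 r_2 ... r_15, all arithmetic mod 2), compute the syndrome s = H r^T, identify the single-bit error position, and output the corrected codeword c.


s = (0, 1, 0, 1)^T, error position = 5, corrected codeword c = 101111110100000

Compute s = H r^T mod 2 one row at a time:
  s_1 = 1 + 0 + 1 + 0 + 0 + 0 + 0 + 0 = 2 ≡ 0 (mod 2).
  s_2 = 1 + 0 + 1 + 1 + 0 + 0 + 0 + 0 = 3 ≡ 1 (mod 2).
  s_3 = 0 + 1 + 1 + 1 + 1 + 0 + 0 + 0 = 4 ≡ 0 (mod 2).
  s_4 = 1 + 1 + 0 + 1 + 0 + 0 + 0 + 0 = 3 ≡ 1 (mod 2).
s = (0, 1, 0, 1)^T — this equals column 5 of H (binary 0101), so error is at position 5.
Correct: flip bit 5 of r = 101101110100000 to get c = 101111110100000.


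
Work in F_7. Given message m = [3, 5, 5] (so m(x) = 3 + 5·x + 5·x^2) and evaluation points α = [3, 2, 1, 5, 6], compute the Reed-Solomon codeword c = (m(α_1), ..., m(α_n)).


c = [0, 5, 6, 6, 3]

Message polynomial: m(x) = 3 + 5·x + 5·x^2 (mod 7).
For each evaluation point α_i, compute m(α_i) mod 7:
  α_1 = 3: Horner steps 5 → 6 → 0, so m(3) = 0.
  α_2 = 2: Horner steps 5 → 1 → 5, so m(2) = 5.
  α_3 = 1: Horner steps 5 → 3 → 6, so m(1) = 6.
  α_4 = 5: Horner steps 5 → 2 → 6, so m(5) = 6.
  α_5 = 6: Horner steps 5 → 0 → 3, so m(6) = 3.
Codeword c = [0, 5, 6, 6, 3] ∈ F_7^5.


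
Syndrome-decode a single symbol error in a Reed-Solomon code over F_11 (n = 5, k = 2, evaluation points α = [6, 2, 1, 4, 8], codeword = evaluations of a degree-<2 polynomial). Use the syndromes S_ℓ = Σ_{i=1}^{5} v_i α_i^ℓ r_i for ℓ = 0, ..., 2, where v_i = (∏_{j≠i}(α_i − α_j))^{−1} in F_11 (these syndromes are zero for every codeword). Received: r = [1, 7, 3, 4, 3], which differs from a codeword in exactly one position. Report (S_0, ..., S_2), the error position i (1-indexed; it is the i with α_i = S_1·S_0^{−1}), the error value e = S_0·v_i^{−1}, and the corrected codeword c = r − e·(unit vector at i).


S = (10, 3, 2), error at position 5, error magnitude e = 5, c = [1, 7, 3, 4, 9].

Step 1: column multipliers v_i = (∏_{j≠i}(α_i − α_j))^{−1} mod 11.
  i = 1 (α = 6): (6−2)(6−1)(6−4)(6−8) = 4·5·2·(−2) = −80 ≡ 8, so v_1 = 8^{−1} = 7 (mod 11).
  i = 2 (α = 2): (2−6)(2−1)(2−4)(2−8) = (−4)·1·(−2)·(−6) = −48 ≡ 7, so v_2 = 7^{−1} = 8 (mod 11).
  i = 3 (α = 1): (1−6)(1−2)(1−4)(1−8) = (−5)·(−1)·(−3)·(−7) = 105 ≡ 6, so v_3 = 6^{−1} = 2 (mod 11).
  i = 4 (α = 4): (4−6)(4−2)(4−1)(4−8) = (−2)·2·3·(−4) = 48 ≡ 4, so v_4 = 4^{−1} = 3 (mod 11).
  i = 5 (α = 8): (8−6)(8−2)(8−1)(8−4) = 2·6·7·4 = 336 ≡ 6, so v_5 = 6^{−1} = 2 (mod 11).
  v = [7, 8, 2, 3, 2].
Step 2: syndromes of r = [1, 7, 3, 4, 3] (all sums mod 11).
  S_0 = Σ v_i r_i = 7·1 + 8·7 + 2·3 + 3·4 + 2·3 = 87 ≡ 10.
  S_1 = Σ v_i α_i r_i = 7·6·1 + 8·2·7 + 2·1·3 + 3·4·4 + 2·8·3 = 256 ≡ 3.
  α_i^2 mod 11 = [3, 4, 1, 5, 9].
  S_2 = Σ v_i α_i^2 r_i = 7·3·1 + 8·4·7 + 2·1·3 + 3·5·4 + 2·9·3 = 365 ≡ 2.
  S = (10, 3, 2) ≠ 0, so r is not a codeword (an error is present).
Step 3: locate the error. For a single error e at position i, S_ℓ = v_i·e·α_i^ℓ, so α_err = S_1/S_0.
  S_0^{−1} = 10^{−1} = 10 (mod 11), so α_err = 3·10 = 30 ≡ 8 = α_5. Error position i = 5.
  Consistency check: S_2/S_1 = 2·4 = 8 ≡ 8 = α_err ✓ (single-error assumption holds).
Step 4: error magnitude e = S_0/v_5 = S_0·∏_{j≠5}(α_5 − α_j) = 10·6 = 60 ≡ 5 (mod 11).
Step 5: correct position 5: c_5 = r_5 − e = 3 − 5 ≡ 9 (mod 11). Hence c = [1, 7, 3, 4, 9].
  Check: interpolating c through the α_i gives m(x) = 10 + 4·x (degree < 2) with m(α_i) = c_i for every i, so c is indeed a codeword.


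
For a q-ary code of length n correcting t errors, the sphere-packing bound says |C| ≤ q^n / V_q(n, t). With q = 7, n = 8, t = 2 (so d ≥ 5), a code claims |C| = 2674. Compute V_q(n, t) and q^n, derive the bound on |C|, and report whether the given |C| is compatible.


V_q(n, t) = 1057, q^n = 5764801, Hamming bound = 5453, |C| = 2674 ≤ bound (satisfied).

Step 1: Compute V_q(n, t) = Σ_{j=0}^2 C(n, j) (q−1)^j.
  j = 0: C(8,0)·(6)^0 = 1·1 = 1.
  j = 1: C(8,1)·(6)^1 = 8·6 = 48.
  j = 2: C(8,2)·(6)^2 = 28·36 = 1008.
  V_q(n, t) = 1 + 48 + 1008 = 1057.
Step 2: q^n = 7^8 = 5764801.
Step 3: Hamming bound ⌊q^n / V_q(n,t)⌋ = ⌊5764801/1057⌋ = 5453.
Step 4: Compare |C| = 2674 to 5453: satisfied.
The claimed |C| lies below the Hamming bound.


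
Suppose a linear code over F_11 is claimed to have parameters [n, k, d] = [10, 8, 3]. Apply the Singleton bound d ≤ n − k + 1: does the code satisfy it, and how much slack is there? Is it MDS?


Singleton RHS = n − k + 1 = 3, slack = 0, bound satisfied, MDS.

Singleton bound: d ≤ n − k + 1.
Here n = 10, k = 8, so n − k + 1 = 3.
Given d = 3, check d ≤ 3: YES.
Slack = (n − k + 1) − d = 0.
The code is MDS (slack = 0).
Description: the claimed parameters are [10, 8, 3]_11; such a code would be MDS (meets Singleton bound).


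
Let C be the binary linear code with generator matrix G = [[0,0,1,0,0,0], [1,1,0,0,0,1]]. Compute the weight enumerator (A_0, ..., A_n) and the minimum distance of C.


Weight distribution: A_0 = 1, A_1 = 1, A_3 = 1, A_4 = 1. Minimum distance d = 1.

Enumerate all 2^2 = 4 messages m ∈ F_2^2.
For each, compute codeword c = mG in F_2^6, then tally its weight.
  m = 00 → c = 000000, weight = 0.
  m = 10 → c = 001000, weight = 1.
  m = 01 → c = 110001, weight = 3.
  m = 11 → c = 111001, weight = 4.
Tally weights:
  weight 0: 1 codewords.
  weight 1: 1 codewords.
  weight 3: 1 codewords.
  weight 4: 1 codewords.
Minimum distance d = smallest w > 0 with A_w > 0 = 1.
Sanity: Σ A_w = 4 = 2^2 = 4 ✓.


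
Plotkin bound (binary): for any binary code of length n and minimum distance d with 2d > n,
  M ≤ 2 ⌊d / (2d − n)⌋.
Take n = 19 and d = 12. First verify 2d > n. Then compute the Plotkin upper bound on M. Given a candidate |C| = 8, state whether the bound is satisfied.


Plotkin bound M ≤ 4; given |C| = 8 > bound (violated).

Check applicability: 2d = 24, n = 19.
2d − n = 5 > 0, so Plotkin applies.
Compute d/(2d−n) = 12/5 ≈ 2.4000.
⌊d/(2d−n)⌋ = 2.
Plotkin bound: M ≤ 2·2 = 4.
Given |C| = 8, check: VIOLATED.
This |C| is above the Plotkin bound, so no binary code with n = 19, d = 12 and 8 codewords exists.


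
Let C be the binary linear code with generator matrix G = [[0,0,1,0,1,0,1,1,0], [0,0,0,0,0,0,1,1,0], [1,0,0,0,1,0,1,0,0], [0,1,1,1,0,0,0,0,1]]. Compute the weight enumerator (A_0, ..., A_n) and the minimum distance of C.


Weight distribution: A_0 = 1, A_2 = 2, A_3 = 4, A_4 = 3, A_5 = 2, A_6 = 2, A_7 = 2. Minimum distance d = 2.

Enumerate all 2^4 = 16 messages m ∈ F_2^4.
For each, compute codeword c = mG in F_2^9, then tally its weight.
  m = 0000 → c = 000000000, weight = 0.
  m = 1000 → c = 001010110, weight = 4.
  m = 0100 → c = 000000110, weight = 2.
  m = 1100 → c = 001010000, weight = 2.
  m = 0010 → c = 100010100, weight = 3.
  m = 1010 → c = 101000010, weight = 3.
  m = 0110 → c = 100010010, weight = 3.
  m = 1110 → c = 101000100, weight = 3.
  m = 0001 → c = 011100001, weight = 4.
  m = 1001 → c = 010110111, weight = 6.
  m = 0101 → c = 011100111, weight = 6.
  m = 1101 → c = 010110001, weight = 4.
  m = 0011 → c = 111110101, weight = 7.
  m = 1011 → c = 110100011, weight = 5.
  m = 0111 → c = 111110011, weight = 7.
  m = 1111 → c = 110100101, weight = 5.
Tally weights:
  weight 0: 1 codewords.
  weight 2: 2 codewords.
  weight 3: 4 codewords.
  weight 4: 3 codewords.
  weight 5: 2 codewords.
  weight 6: 2 codewords.
  weight 7: 2 codewords.
Minimum distance d = smallest w > 0 with A_w > 0 = 2.
Sanity: Σ A_w = 16 = 2^4 = 16 ✓.


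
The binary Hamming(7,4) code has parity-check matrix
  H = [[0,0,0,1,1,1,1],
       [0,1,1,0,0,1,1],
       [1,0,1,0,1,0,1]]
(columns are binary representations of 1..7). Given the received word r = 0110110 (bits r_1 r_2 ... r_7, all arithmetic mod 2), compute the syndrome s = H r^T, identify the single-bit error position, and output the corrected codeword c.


s = (0, 1, 0)^T, error position = 2, corrected codeword c = 0010110

Compute s = H r^T mod 2 one row at a time:
  s_1 = 0 + 1 + 1 + 0 = 2 ≡ 0 (mod 2).
  s_2 = 1 + 1 + 1 + 0 = 3 ≡ 1 (mod 2).
  s_3 = 0 + 1 + 1 + 0 = 2 ≡ 0 (mod 2).
s = (0, 1, 0)^T — this equals column 2 of H (binary 010), so error is at position 2.
Correct: flip bit 2 of r = 0110110 to get c = 0010110.


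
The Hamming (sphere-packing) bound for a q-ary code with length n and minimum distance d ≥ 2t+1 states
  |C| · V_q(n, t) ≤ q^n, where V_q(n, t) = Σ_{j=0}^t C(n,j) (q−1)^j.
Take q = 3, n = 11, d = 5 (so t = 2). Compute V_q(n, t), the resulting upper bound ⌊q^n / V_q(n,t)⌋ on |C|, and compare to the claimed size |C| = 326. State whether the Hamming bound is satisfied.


V_q(n, t) = 243, q^n = 177147, Hamming bound = 729, |C| = 326 ≤ bound (satisfied).

Step 1: Compute V_q(n, t) = Σ_{j=0}^2 C(n, j) (q−1)^j.
  j = 0: C(11,0)·(2)^0 = 1·1 = 1.
  j = 1: C(11,1)·(2)^1 = 11·2 = 22.
  j = 2: C(11,2)·(2)^2 = 55·4 = 220.
  V_q(n, t) = 1 + 22 + 220 = 243.
Step 2: q^n = 3^11 = 177147.
Step 3: Hamming bound ⌊q^n / V_q(n,t)⌋ = ⌊177147/243⌋ = 729.
Step 4: Compare |C| = 326 to 729: satisfied.
The claimed |C| lies below the Hamming bound.


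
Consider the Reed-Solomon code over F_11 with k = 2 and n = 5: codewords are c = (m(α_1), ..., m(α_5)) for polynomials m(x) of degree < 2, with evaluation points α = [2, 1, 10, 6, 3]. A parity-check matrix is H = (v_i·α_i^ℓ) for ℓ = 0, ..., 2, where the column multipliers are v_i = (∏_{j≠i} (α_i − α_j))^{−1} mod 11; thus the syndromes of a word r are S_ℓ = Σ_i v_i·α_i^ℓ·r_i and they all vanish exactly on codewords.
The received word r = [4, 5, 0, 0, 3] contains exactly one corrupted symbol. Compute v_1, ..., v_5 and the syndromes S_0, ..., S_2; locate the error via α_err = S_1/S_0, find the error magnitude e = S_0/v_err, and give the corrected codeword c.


S = (5, 6, 5), error at position 3, error magnitude e = 4, c = [4, 5, 7, 0, 3].

Step 1: column multipliers v_i = (∏_{j≠i}(α_i − α_j))^{−1} mod 11.
  i = 1 (α = 2): (2−1)(2−10)(2−6)(2−3) = 1·(−8)·(−4)·(−1) = −32 ≡ 1, so v_1 = 1^{−1} = 1 (mod 11).
  i = 2 (α = 1): (1−2)(1−10)(1−6)(1−3) = (−1)·(−9)·(−5)·(−2) = 90 ≡ 2, so v_2 = 2^{−1} = 6 (mod 11).
  i = 3 (α = 10): (10−2)(10−1)(10−6)(10−3) = 8·9·4·7 = 2016 ≡ 3, so v_3 = 3^{−1} = 4 (mod 11).
  i = 4 (α = 6): (6−2)(6−1)(6−10)(6−3) = 4·5·(−4)·3 = −240 ≡ 2, so v_4 = 2^{−1} = 6 (mod 11).
  i = 5 (α = 3): (3−2)(3−1)(3−10)(3−6) = 1·2·(−7)·(−3) = 42 ≡ 9, so v_5 = 9^{−1} = 5 (mod 11).
  v = [1, 6, 4, 6, 5].
Step 2: syndromes of r = [4, 5, 0, 0, 3] (all sums mod 11).
  S_0 = Σ v_i r_i = 1·4 + 6·5 + 4·0 + 6·0 + 5·3 = 49 ≡ 5.
  S_1 = Σ v_i α_i r_i = 1·2·4 + 6·1·5 + 4·10·0 + 6·6·0 + 5·3·3 = 83 ≡ 6.
  α_i^2 mod 11 = [4, 1, 1, 3, 9].
  S_2 = Σ v_i α_i^2 r_i = 1·4·4 + 6·1·5 + 4·1·0 + 6·3·0 + 5·9·3 = 181 ≡ 5.
  S = (5, 6, 5) ≠ 0, so r is not a codeword (an error is present).
Step 3: locate the error. For a single error e at position i, S_ℓ = v_i·e·α_i^ℓ, so α_err = S_1/S_0.
  S_0^{−1} = 5^{−1} = 9 (mod 11), so α_err = 6·9 = 54 ≡ 10 = α_3. Error position i = 3.
  Consistency check: S_2/S_1 = 5·2 = 10 ≡ 10 = α_err ✓ (single-error assumption holds).
Step 4: error magnitude e = S_0/v_3 = S_0·∏_{j≠3}(α_3 − α_j) = 5·3 = 15 ≡ 4 (mod 11).
Step 5: correct position 3: c_3 = r_3 − e = 0 − 4 ≡ 7 (mod 11). Hence c = [4, 5, 7, 0, 3].
  Check: interpolating c through the α_i gives m(x) = 6 + 10·x (degree < 2) with m(α_i) = c_i for every i, so c is indeed a codeword.


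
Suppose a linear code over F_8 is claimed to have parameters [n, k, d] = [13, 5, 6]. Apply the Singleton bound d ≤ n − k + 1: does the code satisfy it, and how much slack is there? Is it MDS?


Singleton RHS = n − k + 1 = 9, slack = 3, bound satisfied, not MDS.

Singleton bound: d ≤ n − k + 1.
Here n = 13, k = 5, so n − k + 1 = 9.
Given d = 6, check d ≤ 9: YES.
Slack = (n − k + 1) − d = 3.
The code is NOT MDS (slack = 3 > 0).
Description: the claimed parameters are [13, 5, 6]_8; such a code would be non-MDS.


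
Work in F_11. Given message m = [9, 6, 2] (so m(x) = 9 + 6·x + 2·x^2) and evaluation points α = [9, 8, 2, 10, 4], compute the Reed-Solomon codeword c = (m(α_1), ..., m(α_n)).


c = [5, 9, 7, 5, 10]

Message polynomial: m(x) = 9 + 6·x + 2·x^2 (mod 11).
For each evaluation point α_i, compute m(α_i) mod 11:
  α_1 = 9: Horner steps 2 → 2 → 5, so m(9) = 5.
  α_2 = 8: Horner steps 2 → 0 → 9, so m(8) = 9.
  α_3 = 2: Horner steps 2 → 10 → 7, so m(2) = 7.
  α_4 = 10: Horner steps 2 → 4 → 5, so m(10) = 5.
  α_5 = 4: Horner steps 2 → 3 → 10, so m(4) = 10.
Codeword c = [5, 9, 7, 5, 10] ∈ F_11^5.


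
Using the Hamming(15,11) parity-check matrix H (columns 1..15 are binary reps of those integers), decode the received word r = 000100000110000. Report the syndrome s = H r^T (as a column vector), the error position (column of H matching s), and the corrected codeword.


s = (0, 1, 0, 1)^T, error position = 5, corrected codeword c = 000110000110000

Compute s = H r^T mod 2 one row at a time:
  s_1 = 0 + 0 + 1 + 1 + 0 + 0 + 0 + 0 = 2 ≡ 0 (mod 2).
  s_2 = 1 + 0 + 0 + 0 + 0 + 0 + 0 + 0 = 1 ≡ 1 (mod 2).
  s_3 = 0 + 0 + 0 + 0 + 1 + 1 + 0 + 0 = 2 ≡ 0 (mod 2).
  s_4 = 0 + 0 + 0 + 0 + 0 + 1 + 0 + 0 = 1 ≡ 1 (mod 2).
s = (0, 1, 0, 1)^T — this equals column 5 of H (binary 0101), so error is at position 5.
Correct: flip bit 5 of r = 000100000110000 to get c = 000110000110000.


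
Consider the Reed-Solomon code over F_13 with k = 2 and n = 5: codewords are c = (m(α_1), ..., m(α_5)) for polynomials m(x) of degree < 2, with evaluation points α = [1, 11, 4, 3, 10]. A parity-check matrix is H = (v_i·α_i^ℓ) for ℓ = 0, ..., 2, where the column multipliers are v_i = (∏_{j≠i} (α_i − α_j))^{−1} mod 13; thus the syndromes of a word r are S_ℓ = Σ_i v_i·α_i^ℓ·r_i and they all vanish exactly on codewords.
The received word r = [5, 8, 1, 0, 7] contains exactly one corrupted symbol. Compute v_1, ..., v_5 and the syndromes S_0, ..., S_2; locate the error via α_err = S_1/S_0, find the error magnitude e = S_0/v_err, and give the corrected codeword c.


S = (1, 1, 1), error at position 1, error magnitude e = 7, c = [11, 8, 1, 0, 7].

Step 1: column multipliers v_i = (∏_{j≠i}(α_i − α_j))^{−1} mod 13.
  i = 1 (α = 1): (1−11)(1−4)(1−3)(1−10) = (−10)·(−3)·(−2)·(−9) = 540 ≡ 7, so v_1 = 7^{−1} = 2 (mod 13).
  i = 2 (α = 11): (11−1)(11−4)(11−3)(11−10) = 10·7·8·1 = 560 ≡ 1, so v_2 = 1^{−1} = 1 (mod 13).
  i = 3 (α = 4): (4−1)(4−11)(4−3)(4−10) = 3·(−7)·1·(−6) = 126 ≡ 9, so v_3 = 9^{−1} = 3 (mod 13).
  i = 4 (α = 3): (3−1)(3−11)(3−4)(3−10) = 2·(−8)·(−1)·(−7) = −112 ≡ 5, so v_4 = 5^{−1} = 8 (mod 13).
  i = 5 (α = 10): (10−1)(10−11)(10−4)(10−3) = 9·(−1)·6·7 = −378 ≡ 12, so v_5 = 12^{−1} = 12 (mod 13).
  v = [2, 1, 3, 8, 12].
Step 2: syndromes of r = [5, 8, 1, 0, 7] (all sums mod 13).
  S_0 = Σ v_i r_i = 2·5 + 1·8 + 3·1 + 8·0 + 12·7 = 105 ≡ 1.
  S_1 = Σ v_i α_i r_i = 2·1·5 + 1·11·8 + 3·4·1 + 8·3·0 + 12·10·7 = 950 ≡ 1.
  α_i^2 mod 13 = [1, 4, 3, 9, 9].
  S_2 = Σ v_i α_i^2 r_i = 2·1·5 + 1·4·8 + 3·3·1 + 8·9·0 + 12·9·7 = 807 ≡ 1.
  S = (1, 1, 1) ≠ 0, so r is not a codeword (an error is present).
Step 3: locate the error. For a single error e at position i, S_ℓ = v_i·e·α_i^ℓ, so α_err = S_1/S_0.
  S_0^{−1} = 1^{−1} = 1 (mod 13), so α_err = 1·1 = 1 ≡ 1 = α_1. Error position i = 1.
  Consistency check: S_2/S_1 = 1·1 = 1 ≡ 1 = α_err ✓ (single-error assumption holds).
Step 4: error magnitude e = S_0/v_1 = S_0·∏_{j≠1}(α_1 − α_j) = 1·7 = 7 ≡ 7 (mod 13).
Step 5: correct position 1: c_1 = r_1 − e = 5 − 7 ≡ 11 (mod 13). Hence c = [11, 8, 1, 0, 7].
  Check: interpolating c through the α_i gives m(x) = 10 + 1·x (degree < 2) with m(α_i) = c_i for every i, so c is indeed a codeword.


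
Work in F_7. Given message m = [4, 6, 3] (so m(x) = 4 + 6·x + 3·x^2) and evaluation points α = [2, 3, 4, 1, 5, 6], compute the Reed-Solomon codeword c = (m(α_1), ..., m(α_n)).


c = [0, 0, 6, 6, 4, 1]

Message polynomial: m(x) = 4 + 6·x + 3·x^2 (mod 7).
For each evaluation point α_i, compute m(α_i) mod 7:
  α_1 = 2: Horner steps 3 → 5 → 0, so m(2) = 0.
  α_2 = 3: Horner steps 3 → 1 → 0, so m(3) = 0.
  α_3 = 4: Horner steps 3 → 4 → 6, so m(4) = 6.
  α_4 = 1: Horner steps 3 → 2 → 6, so m(1) = 6.
  α_5 = 5: Horner steps 3 → 0 → 4, so m(5) = 4.
  α_6 = 6: Horner steps 3 → 3 → 1, so m(6) = 1.
Codeword c = [0, 0, 6, 6, 4, 1] ∈ F_7^6.


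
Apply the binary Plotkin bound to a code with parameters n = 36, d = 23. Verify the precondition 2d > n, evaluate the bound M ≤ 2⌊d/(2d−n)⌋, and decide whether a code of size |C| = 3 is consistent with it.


Plotkin bound M ≤ 4; given |C| = 3 ≤ bound (satisfied).

Check applicability: 2d = 46, n = 36.
2d − n = 10 > 0, so Plotkin applies.
Compute d/(2d−n) = 23/10 ≈ 2.3000.
⌊d/(2d−n)⌋ = 2.
Plotkin bound: M ≤ 2·2 = 4.
Given |C| = 3, check: satisfied.
This |C| is below the Plotkin bound.


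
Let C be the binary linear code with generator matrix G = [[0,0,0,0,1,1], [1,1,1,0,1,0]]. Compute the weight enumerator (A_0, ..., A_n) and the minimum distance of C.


Weight distribution: A_0 = 1, A_2 = 1, A_4 = 2. Minimum distance d = 2.

Enumerate all 2^2 = 4 messages m ∈ F_2^2.
For each, compute codeword c = mG in F_2^6, then tally its weight.
  m = 00 → c = 000000, weight = 0.
  m = 10 → c = 000011, weight = 2.
  m = 01 → c = 111010, weight = 4.
  m = 11 → c = 111001, weight = 4.
Tally weights:
  weight 0: 1 codewords.
  weight 2: 1 codewords.
  weight 4: 2 codewords.
Minimum distance d = smallest w > 0 with A_w > 0 = 2.
Sanity: Σ A_w = 4 = 2^2 = 4 ✓.


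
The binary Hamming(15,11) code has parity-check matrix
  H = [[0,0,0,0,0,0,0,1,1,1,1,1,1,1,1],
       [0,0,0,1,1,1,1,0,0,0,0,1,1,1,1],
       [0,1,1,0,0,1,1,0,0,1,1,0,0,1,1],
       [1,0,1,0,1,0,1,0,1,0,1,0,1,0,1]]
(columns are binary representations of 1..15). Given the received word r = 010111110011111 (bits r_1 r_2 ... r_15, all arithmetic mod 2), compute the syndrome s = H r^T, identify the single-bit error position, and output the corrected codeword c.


s = (0, 0, 0, 1)^T, error position = 1, corrected codeword c = 110111110011111

Compute s = H r^T mod 2 one row at a time:
  s_1 = 1 + 0 + 0 + 1 + 1 + 1 + 1 + 1 = 6 ≡ 0 (mod 2).
  s_2 = 1 + 1 + 1 + 1 + 1 + 1 + 1 + 1 = 8 ≡ 0 (mod 2).
  s_3 = 1 + 0 + 1 + 1 + 0 + 1 + 1 + 1 = 6 ≡ 0 (mod 2).
  s_4 = 0 + 0 + 1 + 1 + 0 + 1 + 1 + 1 = 5 ≡ 1 (mod 2).
s = (0, 0, 0, 1)^T — this equals column 1 of H (binary 0001), so error is at position 1.
Correct: flip bit 1 of r = 010111110011111 to get c = 110111110011111.


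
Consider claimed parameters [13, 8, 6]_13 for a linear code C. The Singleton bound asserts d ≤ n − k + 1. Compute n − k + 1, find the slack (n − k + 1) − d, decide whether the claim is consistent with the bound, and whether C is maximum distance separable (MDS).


Singleton RHS = n − k + 1 = 6, slack = 0, bound satisfied, MDS.

Singleton bound: d ≤ n − k + 1.
Here n = 13, k = 8, so n − k + 1 = 6.
Given d = 6, check d ≤ 6: YES.
Slack = (n − k + 1) − d = 0.
The code is MDS (slack = 0).
Description: the claimed parameters are [13, 8, 6]_13; such a code would be MDS (meets Singleton bound).


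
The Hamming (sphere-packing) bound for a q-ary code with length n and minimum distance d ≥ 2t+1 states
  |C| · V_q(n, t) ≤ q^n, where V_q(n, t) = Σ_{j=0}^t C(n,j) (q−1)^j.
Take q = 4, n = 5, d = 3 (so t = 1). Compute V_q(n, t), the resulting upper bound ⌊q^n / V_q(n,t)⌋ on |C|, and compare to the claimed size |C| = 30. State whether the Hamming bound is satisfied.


V_q(n, t) = 16, q^n = 1024, Hamming bound = 64, |C| = 30 ≤ bound (satisfied).

Step 1: Compute V_q(n, t) = Σ_{j=0}^1 C(n, j) (q−1)^j.
  j = 0: C(5,0)·(3)^0 = 1·1 = 1.
  j = 1: C(5,1)·(3)^1 = 5·3 = 15.
  V_q(n, t) = 1 + 15 = 16.
Step 2: q^n = 4^5 = 1024.
Step 3: Hamming bound ⌊q^n / V_q(n,t)⌋ = ⌊1024/16⌋ = 64.
Step 4: Compare |C| = 30 to 64: satisfied.
The claimed |C| lies below the Hamming bound.


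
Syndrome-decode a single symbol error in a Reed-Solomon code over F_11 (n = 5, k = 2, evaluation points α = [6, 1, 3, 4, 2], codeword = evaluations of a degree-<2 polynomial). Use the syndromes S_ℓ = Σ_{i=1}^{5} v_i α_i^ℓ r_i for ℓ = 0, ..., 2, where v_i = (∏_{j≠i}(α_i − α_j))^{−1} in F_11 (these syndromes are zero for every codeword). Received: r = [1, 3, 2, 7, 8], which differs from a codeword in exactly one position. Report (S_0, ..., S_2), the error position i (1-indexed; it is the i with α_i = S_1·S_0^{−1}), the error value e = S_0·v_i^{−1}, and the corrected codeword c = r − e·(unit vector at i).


S = (5, 8, 4), error at position 1, error magnitude e = 6, c = [6, 3, 2, 7, 8].

Step 1: column multipliers v_i = (∏_{j≠i}(α_i − α_j))^{−1} mod 11.
  i = 1 (α = 6): (6−1)(6−3)(6−4)(6−2) = 5·3·2·4 = 120 ≡ 10, so v_1 = 10^{−1} = 10 (mod 11).
  i = 2 (α = 1): (1−6)(1−3)(1−4)(1−2) = (−5)·(−2)·(−3)·(−1) = 30 ≡ 8, so v_2 = 8^{−1} = 7 (mod 11).
  i = 3 (α = 3): (3−6)(3−1)(3−4)(3−2) = (−3)·2·(−1)·1 = 6 ≡ 6, so v_3 = 6^{−1} = 2 (mod 11).
  i = 4 (α = 4): (4−6)(4−1)(4−3)(4−2) = (−2)·3·1·2 = −12 ≡ 10, so v_4 = 10^{−1} = 10 (mod 11).
  i = 5 (α = 2): (2−6)(2−1)(2−3)(2−4) = (−4)·1·(−1)·(−2) = −8 ≡ 3, so v_5 = 3^{−1} = 4 (mod 11).
  v = [10, 7, 2, 10, 4].
Step 2: syndromes of r = [1, 3, 2, 7, 8] (all sums mod 11).
  S_0 = Σ v_i r_i = 10·1 + 7·3 + 2·2 + 10·7 + 4·8 = 137 ≡ 5.
  S_1 = Σ v_i α_i r_i = 10·6·1 + 7·1·3 + 2·3·2 + 10·4·7 + 4·2·8 = 437 ≡ 8.
  α_i^2 mod 11 = [3, 1, 9, 5, 4].
  S_2 = Σ v_i α_i^2 r_i = 10·3·1 + 7·1·3 + 2·9·2 + 10·5·7 + 4·4·8 = 565 ≡ 4.
  S = (5, 8, 4) ≠ 0, so r is not a codeword (an error is present).
Step 3: locate the error. For a single error e at position i, S_ℓ = v_i·e·α_i^ℓ, so α_err = S_1/S_0.
  S_0^{−1} = 5^{−1} = 9 (mod 11), so α_err = 8·9 = 72 ≡ 6 = α_1. Error position i = 1.
  Consistency check: S_2/S_1 = 4·7 = 28 ≡ 6 = α_err ✓ (single-error assumption holds).
Step 4: error magnitude e = S_0/v_1 = S_0·∏_{j≠1}(α_1 − α_j) = 5·10 = 50 ≡ 6 (mod 11).
Step 5: correct position 1: c_1 = r_1 − e = 1 − 6 ≡ 6 (mod 11). Hence c = [6, 3, 2, 7, 8].
  Check: interpolating c through the α_i gives m(x) = 9 + 5·x (degree < 2) with m(α_i) = c_i for every i, so c is indeed a codeword.


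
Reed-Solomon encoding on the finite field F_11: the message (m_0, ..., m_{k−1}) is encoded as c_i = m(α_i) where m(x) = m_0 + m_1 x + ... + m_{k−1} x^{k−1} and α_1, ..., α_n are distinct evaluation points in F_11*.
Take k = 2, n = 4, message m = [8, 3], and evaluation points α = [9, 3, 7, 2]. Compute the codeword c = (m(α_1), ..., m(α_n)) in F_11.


c = [2, 6, 7, 3]

Message polynomial: m(x) = 8 + 3·x (mod 11).
For each evaluation point α_i, compute m(α_i) mod 11:
  α_1 = 9: Horner steps 3 → 2, so m(9) = 2.
  α_2 = 3: Horner steps 3 → 6, so m(3) = 6.
  α_3 = 7: Horner steps 3 → 7, so m(7) = 7.
  α_4 = 2: Horner steps 3 → 3, so m(2) = 3.
Codeword c = [2, 6, 7, 3] ∈ F_11^4.


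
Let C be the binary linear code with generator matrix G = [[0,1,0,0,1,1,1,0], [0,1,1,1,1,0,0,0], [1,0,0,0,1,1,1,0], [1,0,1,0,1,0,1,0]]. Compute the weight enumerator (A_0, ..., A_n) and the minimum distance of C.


Weight distribution: A_0 = 1, A_2 = 3, A_4 = 11, A_6 = 1. Minimum distance d = 2.

Enumerate all 2^4 = 16 messages m ∈ F_2^4.
For each, compute codeword c = mG in F_2^8, then tally its weight.
  m = 0000 → c = 00000000, weight = 0.
  m = 1000 → c = 01001110, weight = 4.
  m = 0100 → c = 01111000, weight = 4.
  m = 1100 → c = 00110110, weight = 4.
  m = 0010 → c = 10001110, weight = 4.
  m = 1010 → c = 11000000, weight = 2.
  m = 0110 → c = 11110110, weight = 6.
  m = 1110 → c = 10111000, weight = 4.
  m = 0001 → c = 10101010, weight = 4.
  m = 1001 → c = 11100100, weight = 4.
  m = 0101 → c = 11010010, weight = 4.
  m = 1101 → c = 10011100, weight = 4.
  m = 0011 → c = 00100100, weight = 2.
  m = 1011 → c = 01101010, weight = 4.
  m = 0111 → c = 01011100, weight = 4.
  m = 1111 → c = 00010010, weight = 2.
Tally weights:
  weight 0: 1 codewords.
  weight 2: 3 codewords.
  weight 4: 11 codewords.
  weight 6: 1 codewords.
Minimum distance d = smallest w > 0 with A_w > 0 = 2.
Sanity: Σ A_w = 16 = 2^4 = 16 ✓.


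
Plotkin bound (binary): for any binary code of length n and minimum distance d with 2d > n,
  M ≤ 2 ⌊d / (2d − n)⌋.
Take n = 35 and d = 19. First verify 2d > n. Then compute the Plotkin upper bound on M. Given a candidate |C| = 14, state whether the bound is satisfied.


Plotkin bound M ≤ 12; given |C| = 14 > bound (violated).

Check applicability: 2d = 38, n = 35.
2d − n = 3 > 0, so Plotkin applies.
Compute d/(2d−n) = 19/3 ≈ 6.3333.
⌊d/(2d−n)⌋ = 6.
Plotkin bound: M ≤ 2·6 = 12.
Given |C| = 14, check: VIOLATED.
This |C| is above the Plotkin bound, so no binary code with n = 35, d = 19 and 14 codewords exists.


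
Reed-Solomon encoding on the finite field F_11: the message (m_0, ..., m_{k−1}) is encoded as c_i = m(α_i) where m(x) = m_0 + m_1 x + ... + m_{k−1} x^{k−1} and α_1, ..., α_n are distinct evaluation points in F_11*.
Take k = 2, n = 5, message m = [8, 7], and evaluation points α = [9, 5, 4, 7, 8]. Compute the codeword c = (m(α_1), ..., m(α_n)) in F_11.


c = [5, 10, 3, 2, 9]

Message polynomial: m(x) = 8 + 7·x (mod 11).
For each evaluation point α_i, compute m(α_i) mod 11:
  α_1 = 9: Horner steps 7 → 5, so m(9) = 5.
  α_2 = 5: Horner steps 7 → 10, so m(5) = 10.
  α_3 = 4: Horner steps 7 → 3, so m(4) = 3.
  α_4 = 7: Horner steps 7 → 2, so m(7) = 2.
  α_5 = 8: Horner steps 7 → 9, so m(8) = 9.
Codeword c = [5, 10, 3, 2, 9] ∈ F_11^5.


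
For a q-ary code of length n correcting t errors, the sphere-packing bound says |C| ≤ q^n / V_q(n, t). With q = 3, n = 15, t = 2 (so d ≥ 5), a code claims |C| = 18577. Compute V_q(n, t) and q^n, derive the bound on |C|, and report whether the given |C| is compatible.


V_q(n, t) = 451, q^n = 14348907, Hamming bound = 31815, |C| = 18577 ≤ bound (satisfied).

Step 1: Compute V_q(n, t) = Σ_{j=0}^2 C(n, j) (q−1)^j.
  j = 0: C(15,0)·(2)^0 = 1·1 = 1.
  j = 1: C(15,1)·(2)^1 = 15·2 = 30.
  j = 2: C(15,2)·(2)^2 = 105·4 = 420.
  V_q(n, t) = 1 + 30 + 420 = 451.
Step 2: q^n = 3^15 = 14348907.
Step 3: Hamming bound ⌊q^n / V_q(n,t)⌋ = ⌊14348907/451⌋ = 31815.
Step 4: Compare |C| = 18577 to 31815: satisfied.
The claimed |C| lies below the Hamming bound.


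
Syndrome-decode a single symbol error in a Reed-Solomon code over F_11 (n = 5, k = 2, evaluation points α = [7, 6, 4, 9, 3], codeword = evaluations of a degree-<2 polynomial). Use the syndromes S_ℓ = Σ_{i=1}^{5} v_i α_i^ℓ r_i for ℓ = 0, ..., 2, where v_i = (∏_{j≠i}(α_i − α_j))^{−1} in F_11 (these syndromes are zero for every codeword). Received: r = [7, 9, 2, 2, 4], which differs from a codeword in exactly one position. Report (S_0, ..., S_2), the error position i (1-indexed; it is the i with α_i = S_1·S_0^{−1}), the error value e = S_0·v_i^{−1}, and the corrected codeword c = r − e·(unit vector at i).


S = (8, 6, 10), error at position 4, error magnitude e = 10, c = [7, 9, 2, 3, 4].

Step 1: column multipliers v_i = (∏_{j≠i}(α_i − α_j))^{−1} mod 11.
  i = 1 (α = 7): (7−6)(7−4)(7−9)(7−3) = 1·3·(−2)·4 = −24 ≡ 9, so v_1 = 9^{−1} = 5 (mod 11).
  i = 2 (α = 6): (6−7)(6−4)(6−9)(6−3) = (−1)·2·(−3)·3 = 18 ≡ 7, so v_2 = 7^{−1} = 8 (mod 11).
  i = 3 (α = 4): (4−7)(4−6)(4−9)(4−3) = (−3)·(−2)·(−5)·1 = −30 ≡ 3, so v_3 = 3^{−1} = 4 (mod 11).
  i = 4 (α = 9): (9−7)(9−6)(9−4)(9−3) = 2·3·5·6 = 180 ≡ 4, so v_4 = 4^{−1} = 3 (mod 11).
  i = 5 (α = 3): (3−7)(3−6)(3−4)(3−9) = (−4)·(−3)·(−1)·(−6) = 72 ≡ 6, so v_5 = 6^{−1} = 2 (mod 11).
  v = [5, 8, 4, 3, 2].
Step 2: syndromes of r = [7, 9, 2, 2, 4] (all sums mod 11).
  S_0 = Σ v_i r_i = 5·7 + 8·9 + 4·2 + 3·2 + 2·4 = 129 ≡ 8.
  S_1 = Σ v_i α_i r_i = 5·7·7 + 8·6·9 + 4·4·2 + 3·9·2 + 2·3·4 = 787 ≡ 6.
  α_i^2 mod 11 = [5, 3, 5, 4, 9].
  S_2 = Σ v_i α_i^2 r_i = 5·5·7 + 8·3·9 + 4·5·2 + 3·4·2 + 2·9·4 = 527 ≡ 10.
  S = (8, 6, 10) ≠ 0, so r is not a codeword (an error is present).
Step 3: locate the error. For a single error e at position i, S_ℓ = v_i·e·α_i^ℓ, so α_err = S_1/S_0.
  S_0^{−1} = 8^{−1} = 7 (mod 11), so α_err = 6·7 = 42 ≡ 9 = α_4. Error position i = 4.
  Consistency check: S_2/S_1 = 10·2 = 20 ≡ 9 = α_err ✓ (single-error assumption holds).
Step 4: error magnitude e = S_0/v_4 = S_0·∏_{j≠4}(α_4 − α_j) = 8·4 = 32 ≡ 10 (mod 11).
Step 5: correct position 4: c_4 = r_4 − e = 2 − 10 ≡ 3 (mod 11). Hence c = [7, 9, 2, 3, 4].
  Check: interpolating c through the α_i gives m(x) = 10 + 9·x (degree < 2) with m(α_i) = c_i for every i, so c is indeed a codeword.


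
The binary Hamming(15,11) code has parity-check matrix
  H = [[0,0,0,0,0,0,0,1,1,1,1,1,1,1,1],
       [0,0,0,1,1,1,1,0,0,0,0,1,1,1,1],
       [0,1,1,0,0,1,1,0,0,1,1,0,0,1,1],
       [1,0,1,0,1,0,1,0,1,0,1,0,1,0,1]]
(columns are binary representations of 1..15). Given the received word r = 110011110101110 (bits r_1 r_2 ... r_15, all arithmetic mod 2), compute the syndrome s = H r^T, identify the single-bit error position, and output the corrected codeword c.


s = (1, 0, 1, 0)^T, error position = 10, corrected codeword c = 110011110001110

Compute s = H r^T mod 2 one row at a time:
  s_1 = 1 + 0 + 1 + 0 + 1 + 1 + 1 + 0 = 5 ≡ 1 (mod 2).
  s_2 = 0 + 1 + 1 + 1 + 1 + 1 + 1 + 0 = 6 ≡ 0 (mod 2).
  s_3 = 1 + 0 + 1 + 1 + 1 + 0 + 1 + 0 = 5 ≡ 1 (mod 2).
  s_4 = 1 + 0 + 1 + 1 + 0 + 0 + 1 + 0 = 4 ≡ 0 (mod 2).
s = (1, 0, 1, 0)^T — this equals column 10 of H (binary 1010), so error is at position 10.
Correct: flip bit 10 of r = 110011110101110 to get c = 110011110001110.


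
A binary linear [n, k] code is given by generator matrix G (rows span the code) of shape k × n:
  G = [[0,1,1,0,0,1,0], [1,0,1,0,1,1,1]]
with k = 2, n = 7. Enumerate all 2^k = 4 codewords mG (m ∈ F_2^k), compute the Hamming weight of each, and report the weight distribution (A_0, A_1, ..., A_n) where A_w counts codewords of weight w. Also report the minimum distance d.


Weight distribution: A_0 = 1, A_3 = 1, A_4 = 1, A_5 = 1. Minimum distance d = 3.

Enumerate all 2^2 = 4 messages m ∈ F_2^2.
For each, compute codeword c = mG in F_2^7, then tally its weight.
  m = 00 → c = 0000000, weight = 0.
  m = 10 → c = 0110010, weight = 3.
  m = 01 → c = 1010111, weight = 5.
  m = 11 → c = 1100101, weight = 4.
Tally weights:
  weight 0: 1 codewords.
  weight 3: 1 codewords.
  weight 4: 1 codewords.
  weight 5: 1 codewords.
Minimum distance d = smallest w > 0 with A_w > 0 = 3.
Sanity: Σ A_w = 4 = 2^2 = 4 ✓.


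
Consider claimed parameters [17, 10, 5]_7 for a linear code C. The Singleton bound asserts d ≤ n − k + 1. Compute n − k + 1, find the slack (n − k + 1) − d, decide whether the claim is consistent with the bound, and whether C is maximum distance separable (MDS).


Singleton RHS = n − k + 1 = 8, slack = 3, bound satisfied, not MDS.

Singleton bound: d ≤ n − k + 1.
Here n = 17, k = 10, so n − k + 1 = 8.
Given d = 5, check d ≤ 8: YES.
Slack = (n − k + 1) − d = 3.
The code is NOT MDS (slack = 3 > 0).
Description: the claimed parameters are [17, 10, 5]_7; such a code would be non-MDS.


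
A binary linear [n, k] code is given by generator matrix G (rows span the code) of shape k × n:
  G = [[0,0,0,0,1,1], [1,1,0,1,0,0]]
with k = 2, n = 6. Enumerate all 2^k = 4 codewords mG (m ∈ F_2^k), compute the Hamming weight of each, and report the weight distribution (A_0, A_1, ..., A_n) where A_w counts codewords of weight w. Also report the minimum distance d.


Weight distribution: A_0 = 1, A_2 = 1, A_3 = 1, A_5 = 1. Minimum distance d = 2.

Enumerate all 2^2 = 4 messages m ∈ F_2^2.
For each, compute codeword c = mG in F_2^6, then tally its weight.
  m = 00 → c = 000000, weight = 0.
  m = 10 → c = 000011, weight = 2.
  m = 01 → c = 110100, weight = 3.
  m = 11 → c = 110111, weight = 5.
Tally weights:
  weight 0: 1 codewords.
  weight 2: 1 codewords.
  weight 3: 1 codewords.
  weight 5: 1 codewords.
Minimum distance d = smallest w > 0 with A_w > 0 = 2.
Sanity: Σ A_w = 4 = 2^2 = 4 ✓.


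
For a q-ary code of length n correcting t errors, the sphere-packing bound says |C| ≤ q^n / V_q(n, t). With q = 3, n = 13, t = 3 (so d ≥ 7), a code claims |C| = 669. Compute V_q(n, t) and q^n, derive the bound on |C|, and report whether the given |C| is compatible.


V_q(n, t) = 2627, q^n = 1594323, Hamming bound = 606, |C| = 669 > bound (violated).

Step 1: Compute V_q(n, t) = Σ_{j=0}^3 C(n, j) (q−1)^j.
  j = 0: C(13,0)·(2)^0 = 1·1 = 1.
  j = 1: C(13,1)·(2)^1 = 13·2 = 26.
  j = 2: C(13,2)·(2)^2 = 78·4 = 312.
  j = 3: C(13,3)·(2)^3 = 286·8 = 2288.
  V_q(n, t) = 1 + 26 + 312 + 2288 = 2627.
Step 2: q^n = 3^13 = 1594323.
Step 3: Hamming bound ⌊q^n / V_q(n,t)⌋ = ⌊1594323/2627⌋ = 606.
Step 4: Compare |C| = 669 to 606: violated.
The claimed |C| lies above the Hamming bound, so no 3-ary code of length 13 with d ≥ 7 can have 669 codewords.


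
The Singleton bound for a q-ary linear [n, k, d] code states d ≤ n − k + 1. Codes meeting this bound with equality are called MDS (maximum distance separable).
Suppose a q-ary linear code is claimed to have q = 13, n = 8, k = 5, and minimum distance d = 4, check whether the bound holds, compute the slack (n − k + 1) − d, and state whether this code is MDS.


Singleton RHS = n − k + 1 = 4, slack = 0, bound satisfied, MDS.

Singleton bound: d ≤ n − k + 1.
Here n = 8, k = 5, so n − k + 1 = 4.
Given d = 4, check d ≤ 4: YES.
Slack = (n − k + 1) − d = 0.
The code is MDS (slack = 0).
Description: the claimed parameters are [8, 5, 4]_13; such a code would be MDS (meets Singleton bound).


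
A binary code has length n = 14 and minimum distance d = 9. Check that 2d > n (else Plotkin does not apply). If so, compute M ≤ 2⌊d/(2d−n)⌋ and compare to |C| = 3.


Plotkin bound M ≤ 4; given |C| = 3 ≤ bound (satisfied).

Check applicability: 2d = 18, n = 14.
2d − n = 4 > 0, so Plotkin applies.
Compute d/(2d−n) = 9/4 ≈ 2.2500.
⌊d/(2d−n)⌋ = 2.
Plotkin bound: M ≤ 2·2 = 4.
Given |C| = 3, check: satisfied.
This |C| is below the Plotkin bound.


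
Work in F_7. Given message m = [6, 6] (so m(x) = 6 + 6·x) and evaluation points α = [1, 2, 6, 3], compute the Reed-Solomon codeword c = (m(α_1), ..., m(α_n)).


c = [5, 4, 0, 3]

Message polynomial: m(x) = 6 + 6·x (mod 7).
For each evaluation point α_i, compute m(α_i) mod 7:
  α_1 = 1: Horner steps 6 → 5, so m(1) = 5.
  α_2 = 2: Horner steps 6 → 4, so m(2) = 4.
  α_3 = 6: Horner steps 6 → 0, so m(6) = 0.
  α_4 = 3: Horner steps 6 → 3, so m(3) = 3.
Codeword c = [5, 4, 0, 3] ∈ F_7^4.


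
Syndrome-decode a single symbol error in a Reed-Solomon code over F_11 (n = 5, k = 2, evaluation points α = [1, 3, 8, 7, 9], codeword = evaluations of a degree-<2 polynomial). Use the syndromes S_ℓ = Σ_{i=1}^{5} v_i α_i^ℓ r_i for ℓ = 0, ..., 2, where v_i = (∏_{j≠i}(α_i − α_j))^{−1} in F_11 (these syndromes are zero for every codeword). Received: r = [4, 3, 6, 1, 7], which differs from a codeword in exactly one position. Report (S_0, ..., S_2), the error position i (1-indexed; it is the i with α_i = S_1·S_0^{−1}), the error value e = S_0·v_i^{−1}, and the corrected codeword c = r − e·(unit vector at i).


S = (5, 1, 9), error at position 5, error magnitude e = 7, c = [4, 3, 6, 1, 0].

Step 1: column multipliers v_i = (∏_{j≠i}(α_i − α_j))^{−1} mod 11.
  i = 1 (α = 1): (1−3)(1−8)(1−7)(1−9) = (−2)·(−7)·(−6)·(−8) = 672 ≡ 1, so v_1 = 1^{−1} = 1 (mod 11).
  i = 2 (α = 3): (3−1)(3−8)(3−7)(3−9) = 2·(−5)·(−4)·(−6) = −240 ≡ 2, so v_2 = 2^{−1} = 6 (mod 11).
  i = 3 (α = 8): (8−1)(8−3)(8−7)(8−9) = 7·5·1·(−1) = −35 ≡ 9, so v_3 = 9^{−1} = 5 (mod 11).
  i = 4 (α = 7): (7−1)(7−3)(7−8)(7−9) = 6·4·(−1)·(−2) = 48 ≡ 4, so v_4 = 4^{−1} = 3 (mod 11).
  i = 5 (α = 9): (9−1)(9−3)(9−8)(9−7) = 8·6·1·2 = 96 ≡ 8, so v_5 = 8^{−1} = 7 (mod 11).
  v = [1, 6, 5, 3, 7].
Step 2: syndromes of r = [4, 3, 6, 1, 7] (all sums mod 11).
  S_0 = Σ v_i r_i = 1·4 + 6·3 + 5·6 + 3·1 + 7·7 = 104 ≡ 5.
  S_1 = Σ v_i α_i r_i = 1·1·4 + 6·3·3 + 5·8·6 + 3·7·1 + 7·9·7 = 760 ≡ 1.
  α_i^2 mod 11 = [1, 9, 9, 5, 4].
  S_2 = Σ v_i α_i^2 r_i = 1·1·4 + 6·9·3 + 5·9·6 + 3·5·1 + 7·4·7 = 647 ≡ 9.
  S = (5, 1, 9) ≠ 0, so r is not a codeword (an error is present).
Step 3: locate the error. For a single error e at position i, S_ℓ = v_i·e·α_i^ℓ, so α_err = S_1/S_0.
  S_0^{−1} = 5^{−1} = 9 (mod 11), so α_err = 1·9 = 9 ≡ 9 = α_5. Error position i = 5.
  Consistency check: S_2/S_1 = 9·1 = 9 ≡ 9 = α_err ✓ (single-error assumption holds).
Step 4: error magnitude e = S_0/v_5 = S_0·∏_{j≠5}(α_5 − α_j) = 5·8 = 40 ≡ 7 (mod 11).
Step 5: correct position 5: c_5 = r_5 − e = 7 − 7 ≡ 0 (mod 11). Hence c = [4, 3, 6, 1, 0].
  Check: interpolating c through the α_i gives m(x) = 10 + 5·x (degree < 2) with m(α_i) = c_i for every i, so c is indeed a codeword.


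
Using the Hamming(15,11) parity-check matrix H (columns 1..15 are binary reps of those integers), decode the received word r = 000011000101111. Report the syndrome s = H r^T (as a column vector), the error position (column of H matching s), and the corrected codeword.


s = (1, 0, 0, 1)^T, error position = 9, corrected codeword c = 000011001101111

Compute s = H r^T mod 2 one row at a time:
  s_1 = 0 + 0 + 1 + 0 + 1 + 1 + 1 + 1 = 5 ≡ 1 (mod 2).
  s_2 = 0 + 1 + 1 + 0 + 1 + 1 + 1 + 1 = 6 ≡ 0 (mod 2).
  s_3 = 0 + 0 + 1 + 0 + 1 + 0 + 1 + 1 = 4 ≡ 0 (mod 2).
  s_4 = 0 + 0 + 1 + 0 + 0 + 0 + 1 + 1 = 3 ≡ 1 (mod 2).
s = (1, 0, 0, 1)^T — this equals column 9 of H (binary 1001), so error is at position 9.
Correct: flip bit 9 of r = 000011000101111 to get c = 000011001101111.


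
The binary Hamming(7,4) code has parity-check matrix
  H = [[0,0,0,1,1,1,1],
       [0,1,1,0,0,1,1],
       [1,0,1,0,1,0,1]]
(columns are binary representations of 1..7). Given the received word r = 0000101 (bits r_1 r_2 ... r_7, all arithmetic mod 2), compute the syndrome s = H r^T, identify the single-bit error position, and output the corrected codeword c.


s = (0, 1, 0)^T, error position = 2, corrected codeword c = 0100101

Compute s = H r^T mod 2 one row at a time:
  s_1 = 0 + 1 + 0 + 1 = 2 ≡ 0 (mod 2).
  s_2 = 0 + 0 + 0 + 1 = 1 ≡ 1 (mod 2).
  s_3 = 0 + 0 + 1 + 1 = 2 ≡ 0 (mod 2).
s = (0, 1, 0)^T — this equals column 2 of H (binary 010), so error is at position 2.
Correct: flip bit 2 of r = 0000101 to get c = 0100101.


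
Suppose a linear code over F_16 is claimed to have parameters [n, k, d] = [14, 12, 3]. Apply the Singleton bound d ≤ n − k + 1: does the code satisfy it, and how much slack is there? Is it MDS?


Singleton RHS = n − k + 1 = 3, slack = 0, bound satisfied, MDS.

Singleton bound: d ≤ n − k + 1.
Here n = 14, k = 12, so n − k + 1 = 3.
Given d = 3, check d ≤ 3: YES.
Slack = (n − k + 1) − d = 0.
The code is MDS (slack = 0).
Description: the claimed parameters are [14, 12, 3]_16; such a code would be MDS (meets Singleton bound).
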